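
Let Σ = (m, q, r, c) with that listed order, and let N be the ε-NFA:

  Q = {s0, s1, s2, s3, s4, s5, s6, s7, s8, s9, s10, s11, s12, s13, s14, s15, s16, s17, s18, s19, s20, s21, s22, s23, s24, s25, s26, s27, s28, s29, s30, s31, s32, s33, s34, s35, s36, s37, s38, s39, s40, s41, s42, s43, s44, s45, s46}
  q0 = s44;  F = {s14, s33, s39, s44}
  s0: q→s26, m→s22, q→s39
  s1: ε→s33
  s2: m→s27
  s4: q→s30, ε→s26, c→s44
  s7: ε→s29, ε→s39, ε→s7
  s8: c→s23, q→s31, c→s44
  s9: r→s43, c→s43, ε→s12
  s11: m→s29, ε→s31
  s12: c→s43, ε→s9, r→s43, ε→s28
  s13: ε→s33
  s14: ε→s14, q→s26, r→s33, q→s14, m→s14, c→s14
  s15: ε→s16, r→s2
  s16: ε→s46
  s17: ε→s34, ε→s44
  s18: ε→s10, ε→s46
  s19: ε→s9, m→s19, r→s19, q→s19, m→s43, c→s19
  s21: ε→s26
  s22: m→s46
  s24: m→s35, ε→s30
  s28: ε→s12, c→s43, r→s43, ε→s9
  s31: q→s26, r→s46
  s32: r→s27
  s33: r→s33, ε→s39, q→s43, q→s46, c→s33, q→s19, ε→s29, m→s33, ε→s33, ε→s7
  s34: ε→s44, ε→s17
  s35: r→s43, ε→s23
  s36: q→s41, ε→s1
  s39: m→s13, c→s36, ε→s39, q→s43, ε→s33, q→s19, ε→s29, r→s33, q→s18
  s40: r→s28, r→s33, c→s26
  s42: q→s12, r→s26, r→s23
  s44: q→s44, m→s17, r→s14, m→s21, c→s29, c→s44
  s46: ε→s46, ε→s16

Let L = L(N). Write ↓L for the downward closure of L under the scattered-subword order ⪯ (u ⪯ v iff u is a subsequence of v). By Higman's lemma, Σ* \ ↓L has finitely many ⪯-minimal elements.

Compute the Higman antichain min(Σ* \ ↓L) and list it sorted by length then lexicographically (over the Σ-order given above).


Antichain: [rrq].

|Q|=47, |F|=4, |δ|=93 (35 ε).
min D↑ (4 st, q0=0, F={3}): 0:m→0,q→0,r→1,c→0 1:m→1,q→1,r→2,c→1 2:m→2,q→3,r→2,c→2 3:m→3,q→3,r→3,c→3.
'rrq': N↓-sim [23, 19, 17, 10] end={s10,s12,s16,s18,s19,s28,s41,s43,s46,s9} — reject; 3/3 single-dels accept.
1 words, ⪯-incomp.


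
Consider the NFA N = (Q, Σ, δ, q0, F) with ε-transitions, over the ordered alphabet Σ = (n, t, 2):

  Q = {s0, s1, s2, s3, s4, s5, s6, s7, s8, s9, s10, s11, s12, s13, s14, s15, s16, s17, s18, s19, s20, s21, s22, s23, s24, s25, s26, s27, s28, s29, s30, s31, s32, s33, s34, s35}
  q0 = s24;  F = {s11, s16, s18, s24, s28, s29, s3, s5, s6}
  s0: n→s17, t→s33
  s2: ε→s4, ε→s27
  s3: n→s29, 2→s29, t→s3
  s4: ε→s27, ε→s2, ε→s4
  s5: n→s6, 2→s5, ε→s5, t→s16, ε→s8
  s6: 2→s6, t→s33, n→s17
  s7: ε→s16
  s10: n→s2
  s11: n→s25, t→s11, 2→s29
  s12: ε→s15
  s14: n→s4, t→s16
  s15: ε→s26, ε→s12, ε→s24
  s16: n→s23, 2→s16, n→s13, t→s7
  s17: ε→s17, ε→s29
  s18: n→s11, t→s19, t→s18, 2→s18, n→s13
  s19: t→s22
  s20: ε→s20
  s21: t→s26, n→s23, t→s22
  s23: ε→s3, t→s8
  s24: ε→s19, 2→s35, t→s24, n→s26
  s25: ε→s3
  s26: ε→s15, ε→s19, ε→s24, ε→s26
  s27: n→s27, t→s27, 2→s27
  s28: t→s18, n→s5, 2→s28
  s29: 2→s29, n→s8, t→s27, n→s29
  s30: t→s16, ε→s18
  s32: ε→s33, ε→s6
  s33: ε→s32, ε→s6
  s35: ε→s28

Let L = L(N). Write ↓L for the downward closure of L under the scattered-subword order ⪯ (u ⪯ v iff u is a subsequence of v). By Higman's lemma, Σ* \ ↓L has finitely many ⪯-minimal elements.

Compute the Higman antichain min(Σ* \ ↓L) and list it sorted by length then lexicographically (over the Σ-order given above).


|Q|=36, |F|=9, |δ|=73 (28 ε).
min D↑ (10 st, q0=0, F={9}): 0:n→0,t→0,2→1 1:n→2,t→3,2→1 2:n→4,t→5,2→2 3:n→6,t→3,2→3 4:n→7,t→4,2→4 5:n→8,t→5,2→5 6:n→8,t→6,2→7 7:n→7,t→9,2→7 8:n→7,t→8,2→7 9:n→9,t→9,2→9.
'2nnnt': N↓-sim [24, 20, 15, 11, 4, 1] end={s27} ∉↓L; 5/5 del acc.
'2tn2t': run [24, 20, 17, 9, 3, 1] end={s27} rej; 5/5 del acc.
2 obstructions.

Antichain: [2nnnt, 2tn2t].


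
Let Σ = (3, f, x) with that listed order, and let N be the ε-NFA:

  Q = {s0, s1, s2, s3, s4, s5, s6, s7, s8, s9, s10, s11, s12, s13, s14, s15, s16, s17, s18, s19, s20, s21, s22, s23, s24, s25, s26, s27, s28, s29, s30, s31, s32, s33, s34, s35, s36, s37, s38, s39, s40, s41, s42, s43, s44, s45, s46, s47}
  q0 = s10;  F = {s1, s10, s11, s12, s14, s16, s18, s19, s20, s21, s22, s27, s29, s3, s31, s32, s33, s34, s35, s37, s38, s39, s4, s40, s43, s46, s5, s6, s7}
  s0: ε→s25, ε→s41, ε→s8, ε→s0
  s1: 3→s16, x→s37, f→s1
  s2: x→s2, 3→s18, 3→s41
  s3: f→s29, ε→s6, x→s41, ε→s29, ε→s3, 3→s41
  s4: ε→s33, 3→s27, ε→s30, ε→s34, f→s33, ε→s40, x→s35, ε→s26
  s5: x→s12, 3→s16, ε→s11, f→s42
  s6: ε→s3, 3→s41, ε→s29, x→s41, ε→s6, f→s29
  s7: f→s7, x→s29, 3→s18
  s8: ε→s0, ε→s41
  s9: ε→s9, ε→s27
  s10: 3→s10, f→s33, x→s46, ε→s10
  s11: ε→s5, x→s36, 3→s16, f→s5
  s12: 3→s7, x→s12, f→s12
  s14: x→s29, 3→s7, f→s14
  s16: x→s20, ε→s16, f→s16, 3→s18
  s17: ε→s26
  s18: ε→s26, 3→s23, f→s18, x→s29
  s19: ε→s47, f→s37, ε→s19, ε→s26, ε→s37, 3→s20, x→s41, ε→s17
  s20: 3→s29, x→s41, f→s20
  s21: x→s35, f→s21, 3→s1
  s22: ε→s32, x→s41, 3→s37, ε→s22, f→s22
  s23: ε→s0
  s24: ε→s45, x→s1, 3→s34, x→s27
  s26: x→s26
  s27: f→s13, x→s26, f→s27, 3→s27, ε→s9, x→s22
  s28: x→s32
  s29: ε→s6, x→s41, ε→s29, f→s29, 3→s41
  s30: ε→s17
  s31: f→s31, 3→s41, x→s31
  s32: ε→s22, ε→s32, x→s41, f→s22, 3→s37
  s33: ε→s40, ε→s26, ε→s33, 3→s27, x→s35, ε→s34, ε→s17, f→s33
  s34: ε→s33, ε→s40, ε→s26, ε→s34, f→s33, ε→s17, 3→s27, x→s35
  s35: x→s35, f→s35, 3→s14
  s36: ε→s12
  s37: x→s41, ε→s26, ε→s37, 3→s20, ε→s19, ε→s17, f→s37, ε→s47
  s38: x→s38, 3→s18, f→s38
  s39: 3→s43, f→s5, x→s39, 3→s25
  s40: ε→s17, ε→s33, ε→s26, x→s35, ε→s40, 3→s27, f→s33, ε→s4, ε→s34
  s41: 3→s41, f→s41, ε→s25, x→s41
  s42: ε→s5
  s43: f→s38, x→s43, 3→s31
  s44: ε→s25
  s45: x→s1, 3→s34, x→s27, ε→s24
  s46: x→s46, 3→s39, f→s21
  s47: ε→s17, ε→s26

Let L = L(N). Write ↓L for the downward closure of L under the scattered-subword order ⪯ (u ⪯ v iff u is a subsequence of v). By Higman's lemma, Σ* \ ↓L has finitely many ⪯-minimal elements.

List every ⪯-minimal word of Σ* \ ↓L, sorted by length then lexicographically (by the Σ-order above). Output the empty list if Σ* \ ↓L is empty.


Antichain: [f3xx, fx3x3, x3333].

|Q|=48, |F|=29, |δ|=172 (68 ε).
min D↑ (22 st, q0=0, F={13}): 0:3→0,f→1,x→2 1:3→3,f→1,x→4 2:3→5,f→6,x→2 3:3→3,f→3,x→7 4:3→8,f→4,x→4 5:3→9,f→10,x→5 6:3→11,f→6,x→4 7:3→12,f→7,x→13 8:3→14,f→8,x→15 9:3→16,f→17,x→9 10:3→18,f→10,x→19 11:3→18,f→11,x→12 12:3→20,f→12,x→13 13:3→13,f→13,x→13 14:3→21,f→14,x→15 15:3→13,f→15,x→13 16:3→13,f→16,x→16 17:3→21,f→17,x→17 18:3→21,f→18,x→20 19:3→14,f→19,x→19 20:3→15,f→20,x→13 21:3→13,f→21,x→15 [Hopcroft].
'f3xx': N↓-sim [42, 38, 24, 13, 3] end={s25,s26,s41} rej; 4/4 single-dels accept.
'fx3x3': |S_i|=[42, 38, 24, 17, 6, 2] end={s25,s41} ∉↓L; 5/5 single-dels accept.
'x3333': |S_i|=[42, 33, 28, 16, 11, 5] end={s0,s23,s25,s41,s8} — reject; 5/5 del acc.
3 obstructions.


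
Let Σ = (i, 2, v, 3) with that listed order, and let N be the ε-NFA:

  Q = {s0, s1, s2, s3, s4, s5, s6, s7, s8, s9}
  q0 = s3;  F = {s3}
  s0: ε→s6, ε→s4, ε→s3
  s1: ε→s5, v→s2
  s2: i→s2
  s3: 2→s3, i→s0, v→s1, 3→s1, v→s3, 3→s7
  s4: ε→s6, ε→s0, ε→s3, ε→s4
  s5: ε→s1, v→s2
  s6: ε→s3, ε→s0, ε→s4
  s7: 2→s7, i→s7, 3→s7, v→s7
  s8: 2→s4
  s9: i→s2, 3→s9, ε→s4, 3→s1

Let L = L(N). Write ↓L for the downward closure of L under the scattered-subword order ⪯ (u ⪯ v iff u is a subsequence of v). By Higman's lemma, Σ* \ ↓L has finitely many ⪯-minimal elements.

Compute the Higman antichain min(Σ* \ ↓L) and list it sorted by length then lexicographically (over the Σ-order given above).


A = [3].

|Q|=10, |F|=1, |δ|=30 (13 ε).
min D↑ (2 st, q0=0, F={1}): 0:i→0,2→0,v→0,3→1 1:i→1,2→1,v→1,3→1 [Hopcroft].
'3': |S_i|=[8, 4] end={s1,s2,s5,s7} ∉↓L; 1/1 single-dels accept.
1 minimals (antichain).


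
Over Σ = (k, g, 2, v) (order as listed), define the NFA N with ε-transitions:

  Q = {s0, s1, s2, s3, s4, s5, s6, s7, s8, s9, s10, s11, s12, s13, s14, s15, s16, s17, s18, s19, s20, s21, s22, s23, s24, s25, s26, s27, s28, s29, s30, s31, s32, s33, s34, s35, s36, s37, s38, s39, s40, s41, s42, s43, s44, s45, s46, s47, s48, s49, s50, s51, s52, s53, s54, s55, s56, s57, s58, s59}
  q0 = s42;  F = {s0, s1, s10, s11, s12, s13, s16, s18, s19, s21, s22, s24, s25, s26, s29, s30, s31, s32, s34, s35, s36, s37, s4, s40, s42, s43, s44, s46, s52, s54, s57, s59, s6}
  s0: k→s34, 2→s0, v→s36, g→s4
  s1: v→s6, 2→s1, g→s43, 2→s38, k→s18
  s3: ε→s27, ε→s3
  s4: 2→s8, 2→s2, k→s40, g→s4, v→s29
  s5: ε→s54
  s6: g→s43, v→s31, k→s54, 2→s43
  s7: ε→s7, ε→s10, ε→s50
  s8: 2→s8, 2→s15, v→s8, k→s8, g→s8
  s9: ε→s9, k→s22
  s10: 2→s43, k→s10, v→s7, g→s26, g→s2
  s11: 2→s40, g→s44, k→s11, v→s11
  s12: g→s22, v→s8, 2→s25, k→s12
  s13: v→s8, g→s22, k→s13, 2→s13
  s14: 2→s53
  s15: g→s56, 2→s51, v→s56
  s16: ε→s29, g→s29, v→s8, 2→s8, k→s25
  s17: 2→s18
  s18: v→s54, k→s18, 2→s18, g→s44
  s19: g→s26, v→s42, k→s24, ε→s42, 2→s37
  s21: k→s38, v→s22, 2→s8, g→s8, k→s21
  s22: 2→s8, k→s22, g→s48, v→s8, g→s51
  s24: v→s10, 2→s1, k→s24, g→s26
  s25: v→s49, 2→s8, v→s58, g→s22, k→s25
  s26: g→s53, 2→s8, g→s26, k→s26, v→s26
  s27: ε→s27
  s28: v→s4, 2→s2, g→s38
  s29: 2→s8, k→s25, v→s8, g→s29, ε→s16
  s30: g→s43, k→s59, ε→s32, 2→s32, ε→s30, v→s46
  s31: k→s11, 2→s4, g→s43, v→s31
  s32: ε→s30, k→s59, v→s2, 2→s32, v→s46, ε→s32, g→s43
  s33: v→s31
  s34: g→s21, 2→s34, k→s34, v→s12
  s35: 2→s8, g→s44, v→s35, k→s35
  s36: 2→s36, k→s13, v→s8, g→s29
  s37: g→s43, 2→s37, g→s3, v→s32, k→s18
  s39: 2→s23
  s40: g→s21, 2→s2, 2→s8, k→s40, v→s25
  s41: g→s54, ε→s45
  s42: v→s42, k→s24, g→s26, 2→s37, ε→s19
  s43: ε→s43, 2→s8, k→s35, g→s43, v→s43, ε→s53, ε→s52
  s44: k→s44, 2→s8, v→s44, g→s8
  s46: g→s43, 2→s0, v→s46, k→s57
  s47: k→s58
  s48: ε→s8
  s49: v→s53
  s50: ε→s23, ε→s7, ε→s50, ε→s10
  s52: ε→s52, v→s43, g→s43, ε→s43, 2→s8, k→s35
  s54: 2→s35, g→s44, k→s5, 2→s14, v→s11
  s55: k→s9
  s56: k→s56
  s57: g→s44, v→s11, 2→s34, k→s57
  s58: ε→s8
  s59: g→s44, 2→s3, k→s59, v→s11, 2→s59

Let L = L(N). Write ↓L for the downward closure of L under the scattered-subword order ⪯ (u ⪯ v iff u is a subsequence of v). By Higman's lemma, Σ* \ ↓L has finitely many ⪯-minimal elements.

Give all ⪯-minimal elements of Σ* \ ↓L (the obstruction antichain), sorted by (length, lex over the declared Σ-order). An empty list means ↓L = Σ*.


|Q|=60, |F|=33, |δ|=193 (28 ε).
min D↑ (30 st, q0=0, F={6}): 0:k→1,g→2,2→3,v→0 1:k→1,g→2,2→4,v→5 2:k→2,g→2,2→6,v→2 3:k→7,g→8,2→3,v→9 4:k→7,g→8,2→4,v→10 5:k→5,g→2,2→8,v→5 6:k→6,g→6,2→6,v→6 7:k→7,g→11,2→7,v→12 8:k→13,g→8,2→6,v→8 9:k→14,g→8,2→9,v→15 10:k→12,g→8,2→8,v→16 11:k→11,g→6,2→6,v→11 12:k→12,g→11,2→13,v→17 13:k→13,g→11,2→6,v→13 14:k→14,g→11,2→14,v→17 15:k→18,g→8,2→19,v→15 16:k→17,g→8,2→20,v→16 17:k→17,g→11,2→21,v→17 18:k→18,g→11,2→22,v→17 19:k→22,g→20,2→19,v→23 20:k→21,g→20,2→6,v→24 21:k→21,g→25,2→6,v→26 22:k→22,g→25,2→22,v→27 23:k→28,g→24,2→23,v→6 24:k→26,g→24,2→6,v→6 25:k→25,g→6,2→6,v→29 26:k→26,g→29,2→6,v→6 27:k→27,g→29,2→26,v→6 28:k→28,g→29,2→28,v→6 29:k→29,g→6,2→6,v→6 (ε-aug+det+¬).
'g2': run [50, 24, 5] end={s15,s2,s51,s56,s8} — reject; 2/2 deletions ∈↓L.
'kv22': |S_i|=[50, 42, 33, 22, 6] end={s15,s2,s51,s53,s56,s8} ∉↓L; 4/4 deletions ∈↓L.
'2kgg': |S_i|=[50, 42, 28, 9, 5] end={s15,s48,s51,s56,s8} rej; 4/4 deletions ∈↓L.
'2vv2vv': N↓-sim [50, 42, 39, 30, 22, 15, 7] end={s15,s49,s51,s53,s56,s58,s8} — reject; 6/6 single-dels accept.
4 minimals (antichain).

Antichain: [g2, kv22, 2kgg, 2vv2vv].


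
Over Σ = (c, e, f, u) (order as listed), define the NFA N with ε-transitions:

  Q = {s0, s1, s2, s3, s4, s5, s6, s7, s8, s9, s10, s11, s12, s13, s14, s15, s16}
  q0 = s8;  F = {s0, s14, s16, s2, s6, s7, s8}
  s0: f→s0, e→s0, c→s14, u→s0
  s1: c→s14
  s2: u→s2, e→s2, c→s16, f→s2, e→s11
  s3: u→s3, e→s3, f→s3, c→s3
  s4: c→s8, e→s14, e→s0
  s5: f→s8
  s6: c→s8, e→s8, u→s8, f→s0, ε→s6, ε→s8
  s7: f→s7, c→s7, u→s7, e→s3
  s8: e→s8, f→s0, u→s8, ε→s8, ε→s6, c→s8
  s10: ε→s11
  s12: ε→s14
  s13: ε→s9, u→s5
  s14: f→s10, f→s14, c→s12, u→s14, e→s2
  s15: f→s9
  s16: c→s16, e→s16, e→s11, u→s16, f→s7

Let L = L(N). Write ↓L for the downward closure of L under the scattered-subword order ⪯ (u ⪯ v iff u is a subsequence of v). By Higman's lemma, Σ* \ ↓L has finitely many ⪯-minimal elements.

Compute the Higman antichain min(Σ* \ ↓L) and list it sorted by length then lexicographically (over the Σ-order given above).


|Q|=17, |F|=7, |δ|=49 (7 ε).
min D↑ (7 st, q0=0, F={6}): 0:c→0,e→0,f→1,u→0 1:c→2,e→1,f→1,u→1 2:c→2,e→3,f→2,u→2 3:c→4,e→3,f→3,u→3 4:c→4,e→4,f→5,u→4 5:c→5,e→6,f→5,u→5 6:c→6,e→6,f→6,u→6.
'fcecfe': |S_i|=[11, 9, 8, 5, 4, 2, 1] end={s3} rej; 6/6 single-dels accept.
1 words, ⪯-incomp.

A = [fcecfe].


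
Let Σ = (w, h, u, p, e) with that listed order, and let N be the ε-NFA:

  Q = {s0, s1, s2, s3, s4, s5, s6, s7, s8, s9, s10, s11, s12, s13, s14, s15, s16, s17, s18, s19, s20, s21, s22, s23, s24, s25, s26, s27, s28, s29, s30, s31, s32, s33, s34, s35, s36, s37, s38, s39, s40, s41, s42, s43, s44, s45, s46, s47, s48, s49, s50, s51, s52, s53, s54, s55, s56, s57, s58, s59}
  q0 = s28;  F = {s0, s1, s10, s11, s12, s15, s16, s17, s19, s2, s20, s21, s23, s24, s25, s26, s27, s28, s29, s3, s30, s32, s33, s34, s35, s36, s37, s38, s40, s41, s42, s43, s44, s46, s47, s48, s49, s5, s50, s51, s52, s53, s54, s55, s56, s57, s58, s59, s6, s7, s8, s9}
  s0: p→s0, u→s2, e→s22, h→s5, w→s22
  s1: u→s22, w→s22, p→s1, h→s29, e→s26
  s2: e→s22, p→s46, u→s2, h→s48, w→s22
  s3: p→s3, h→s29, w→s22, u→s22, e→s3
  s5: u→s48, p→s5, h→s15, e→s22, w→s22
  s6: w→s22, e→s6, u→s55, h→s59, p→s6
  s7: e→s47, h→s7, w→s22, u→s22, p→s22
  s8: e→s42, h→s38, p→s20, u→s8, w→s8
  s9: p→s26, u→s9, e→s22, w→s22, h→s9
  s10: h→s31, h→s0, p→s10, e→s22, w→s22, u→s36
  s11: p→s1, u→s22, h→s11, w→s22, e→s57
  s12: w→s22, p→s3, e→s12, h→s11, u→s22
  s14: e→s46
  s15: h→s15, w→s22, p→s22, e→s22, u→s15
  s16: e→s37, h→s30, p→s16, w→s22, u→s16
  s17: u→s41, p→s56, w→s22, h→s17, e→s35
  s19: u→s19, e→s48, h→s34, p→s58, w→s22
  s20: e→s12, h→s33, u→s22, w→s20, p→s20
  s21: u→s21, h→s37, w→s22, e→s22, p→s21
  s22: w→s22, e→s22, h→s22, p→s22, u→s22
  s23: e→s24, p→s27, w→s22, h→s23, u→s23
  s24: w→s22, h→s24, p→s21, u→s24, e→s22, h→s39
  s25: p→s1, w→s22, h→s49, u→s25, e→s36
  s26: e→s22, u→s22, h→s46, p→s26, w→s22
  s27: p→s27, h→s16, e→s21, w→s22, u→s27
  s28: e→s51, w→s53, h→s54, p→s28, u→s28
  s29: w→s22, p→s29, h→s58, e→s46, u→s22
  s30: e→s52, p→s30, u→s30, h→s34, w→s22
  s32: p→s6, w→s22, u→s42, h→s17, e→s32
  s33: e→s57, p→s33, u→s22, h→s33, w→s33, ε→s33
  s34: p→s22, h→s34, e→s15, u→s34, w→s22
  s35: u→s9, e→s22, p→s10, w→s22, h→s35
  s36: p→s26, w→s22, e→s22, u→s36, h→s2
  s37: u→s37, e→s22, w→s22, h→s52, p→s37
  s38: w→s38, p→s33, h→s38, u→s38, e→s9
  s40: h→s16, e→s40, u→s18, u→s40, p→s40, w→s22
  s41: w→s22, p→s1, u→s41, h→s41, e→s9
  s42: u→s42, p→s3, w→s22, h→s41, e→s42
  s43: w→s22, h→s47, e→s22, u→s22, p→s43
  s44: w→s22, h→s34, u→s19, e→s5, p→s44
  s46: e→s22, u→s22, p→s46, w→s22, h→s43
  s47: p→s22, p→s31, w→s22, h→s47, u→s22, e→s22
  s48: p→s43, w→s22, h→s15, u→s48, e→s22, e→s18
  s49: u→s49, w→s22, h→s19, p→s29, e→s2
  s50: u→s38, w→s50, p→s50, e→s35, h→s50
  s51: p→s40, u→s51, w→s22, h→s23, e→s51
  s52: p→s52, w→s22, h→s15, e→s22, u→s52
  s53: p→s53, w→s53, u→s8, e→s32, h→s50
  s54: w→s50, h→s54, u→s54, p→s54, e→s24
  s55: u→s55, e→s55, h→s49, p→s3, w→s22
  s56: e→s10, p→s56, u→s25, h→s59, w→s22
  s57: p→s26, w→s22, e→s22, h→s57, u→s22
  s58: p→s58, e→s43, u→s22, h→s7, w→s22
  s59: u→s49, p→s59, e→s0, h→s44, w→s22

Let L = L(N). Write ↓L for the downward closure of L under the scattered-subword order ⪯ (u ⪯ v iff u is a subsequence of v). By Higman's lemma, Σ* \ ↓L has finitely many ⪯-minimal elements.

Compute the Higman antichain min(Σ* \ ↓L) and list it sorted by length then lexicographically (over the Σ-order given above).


|Q|=60, |F|=52, |δ|=272 (1 ε).
min D↑ (53 st, q0=0, F={8}): 0:w→1,h→2,u→0,p→0,e→3 1:w→1,h→4,u→5,p→1,e→6 2:w→4,h→2,u→2,p→2,e→7 3:w→8,h→9,u→3,p→10,e→3 4:w→4,h→4,u→11,p→4,e→12 5:w→5,h→11,u→5,p→13,e→14 6:w→8,h→15,u→14,p→16,e→6 7:w→8,h→7,u→7,p→17,e→8 8:w→8,h→8,u→8,p→8,e→8 9:w→8,h→9,u→9,p→18,e→7 10:w→8,h→19,u→10,p→10,e→10 11:w→11,h→11,u→11,p→20,e→21 12:w→8,h→12,u→21,p→22,e→8 13:w→13,h→20,u→8,p→13,e→23 14:w→8,h→24,u→14,p→25,e→14 15:w→8,h→15,u→24,p→26,e→12 16:w→8,h→27,u→28,p→16,e→16 17:w→8,h→29,u→17,p→17,e→8 18:w→8,h→19,u→18,p→18,e→17 19:w→8,h→30,u→19,p→19,e→29 20:w→20,h→20,u→8,p→20,e→31 21:w→8,h→21,u→21,p→32,e→8 22:w→8,h→33,u→34,p→22,e→8 23:w→8,h→35,u→8,p→25,e→23 24:w→8,h→24,u→24,p→36,e→21 25:w→8,h→37,u→8,p→25,e→25 26:w→8,h→27,u→38,p→26,e→22 27:w→8,h→39,u→40,p→27,e→33 28:w→8,h→40,u→28,p→25,e→28 29:w→8,h→41,u→29,p→29,e→8 30:w→8,h→42,u→30,p→30,e→41 31:w→8,h→31,u→8,p→32,e→8 32:w→8,h→43,u→8,p→32,e→8 33:w→8,h→44,u→45,p→33,e→8 34:w→8,h→45,u→34,p→32,e→8 35:w→8,h→35,u→8,p→36,e→31 36:w→8,h→37,u→8,p→36,e→32 37:w→8,h→46,u→8,p→37,e→43 38:w→8,h→40,u→38,p→36,e→34 39:w→8,h→42,u→47,p→39,e→44 40:w→8,h→47,u→40,p→37,e→45 41:w→8,h→48,u→41,p→41,e→8 42:w→8,h→42,u→42,p→8,e→48 43:w→8,h→49,u→8,p→43,e→8 44:w→8,h→48,u→50,p→44,e→8 45:w→8,h→50,u→45,p→43,e→8 46:w→8,h→51,u→8,p→46,e→49 47:w→8,h→42,u→47,p→46,e→50 48:w→8,h→48,u→48,p→8,e→8 49:w→8,h→52,u→8,p→49,e→8 50:w→8,h→48,u→50,p→49,e→8 51:w→8,h→51,u→8,p→8,e→52 52:w→8,h→52,u→8,p→8,e→8 [Hopcroft].
'ew': run [56, 48, 1] end={s22} — reject; 2/2 single-dels accept.
'hee': N↓-sim [56, 44, 22, 2] end={s18,s22} ∉↓L; 3/3 del acc.
'wupu': |S_i|=[56, 43, 31, 16, 1] end={s22} rej; 4/4 deletions ∈↓L.
'ephhhp': N↓-sim [56, 48, 35, 23, 15, 6, 2] end={s22,s31} ∉↓L; 6/6 single-dels accept.
4 obstructions.

Antichain: [ew, hee, wupu, ephhhp].


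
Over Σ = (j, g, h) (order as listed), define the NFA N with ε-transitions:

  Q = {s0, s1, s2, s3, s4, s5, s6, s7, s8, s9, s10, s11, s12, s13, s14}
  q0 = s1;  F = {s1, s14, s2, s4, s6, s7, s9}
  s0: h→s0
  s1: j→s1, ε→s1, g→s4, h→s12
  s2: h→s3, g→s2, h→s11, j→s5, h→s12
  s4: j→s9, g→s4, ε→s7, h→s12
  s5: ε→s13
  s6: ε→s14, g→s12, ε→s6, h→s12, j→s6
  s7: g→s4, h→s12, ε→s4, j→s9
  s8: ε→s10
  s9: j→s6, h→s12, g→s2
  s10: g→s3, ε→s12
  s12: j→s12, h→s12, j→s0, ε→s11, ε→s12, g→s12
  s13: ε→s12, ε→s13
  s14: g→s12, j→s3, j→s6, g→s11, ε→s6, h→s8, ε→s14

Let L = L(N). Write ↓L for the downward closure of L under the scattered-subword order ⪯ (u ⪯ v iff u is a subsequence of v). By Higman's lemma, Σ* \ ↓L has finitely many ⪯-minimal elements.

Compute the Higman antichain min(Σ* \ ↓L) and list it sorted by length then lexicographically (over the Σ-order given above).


A = [h, gjjg, gjgj].

|Q|=15, |F|=7, |δ|=45 (14 ε).
min D↑ (6 st, q0=0, F={2}): 0:j→0,g→1,h→2 1:j→3,g→1,h→2 2:j→2,g→2,h→2 3:j→4,g→5,h→2 4:j→4,g→2,h→2 5:j→2,g→5,h→2 (ε-aug+det+¬).
'h': N↓-sim [15, 6] end={s0,s10,s11,s12,s3,s8} ∉↓L; 1/1 del acc.
'gjjg': N↓-sim [15, 14, 12, 10, 4] end={s0,s11,s12,s3} — reject; 4/4 single-dels accept.
'gjgj': |S_i|=[15, 14, 12, 7, 5] end={s0,s11,s12,s13,s5} — reject; 4/4 deletions ∈↓L.
3 words, ⪯-incomp.


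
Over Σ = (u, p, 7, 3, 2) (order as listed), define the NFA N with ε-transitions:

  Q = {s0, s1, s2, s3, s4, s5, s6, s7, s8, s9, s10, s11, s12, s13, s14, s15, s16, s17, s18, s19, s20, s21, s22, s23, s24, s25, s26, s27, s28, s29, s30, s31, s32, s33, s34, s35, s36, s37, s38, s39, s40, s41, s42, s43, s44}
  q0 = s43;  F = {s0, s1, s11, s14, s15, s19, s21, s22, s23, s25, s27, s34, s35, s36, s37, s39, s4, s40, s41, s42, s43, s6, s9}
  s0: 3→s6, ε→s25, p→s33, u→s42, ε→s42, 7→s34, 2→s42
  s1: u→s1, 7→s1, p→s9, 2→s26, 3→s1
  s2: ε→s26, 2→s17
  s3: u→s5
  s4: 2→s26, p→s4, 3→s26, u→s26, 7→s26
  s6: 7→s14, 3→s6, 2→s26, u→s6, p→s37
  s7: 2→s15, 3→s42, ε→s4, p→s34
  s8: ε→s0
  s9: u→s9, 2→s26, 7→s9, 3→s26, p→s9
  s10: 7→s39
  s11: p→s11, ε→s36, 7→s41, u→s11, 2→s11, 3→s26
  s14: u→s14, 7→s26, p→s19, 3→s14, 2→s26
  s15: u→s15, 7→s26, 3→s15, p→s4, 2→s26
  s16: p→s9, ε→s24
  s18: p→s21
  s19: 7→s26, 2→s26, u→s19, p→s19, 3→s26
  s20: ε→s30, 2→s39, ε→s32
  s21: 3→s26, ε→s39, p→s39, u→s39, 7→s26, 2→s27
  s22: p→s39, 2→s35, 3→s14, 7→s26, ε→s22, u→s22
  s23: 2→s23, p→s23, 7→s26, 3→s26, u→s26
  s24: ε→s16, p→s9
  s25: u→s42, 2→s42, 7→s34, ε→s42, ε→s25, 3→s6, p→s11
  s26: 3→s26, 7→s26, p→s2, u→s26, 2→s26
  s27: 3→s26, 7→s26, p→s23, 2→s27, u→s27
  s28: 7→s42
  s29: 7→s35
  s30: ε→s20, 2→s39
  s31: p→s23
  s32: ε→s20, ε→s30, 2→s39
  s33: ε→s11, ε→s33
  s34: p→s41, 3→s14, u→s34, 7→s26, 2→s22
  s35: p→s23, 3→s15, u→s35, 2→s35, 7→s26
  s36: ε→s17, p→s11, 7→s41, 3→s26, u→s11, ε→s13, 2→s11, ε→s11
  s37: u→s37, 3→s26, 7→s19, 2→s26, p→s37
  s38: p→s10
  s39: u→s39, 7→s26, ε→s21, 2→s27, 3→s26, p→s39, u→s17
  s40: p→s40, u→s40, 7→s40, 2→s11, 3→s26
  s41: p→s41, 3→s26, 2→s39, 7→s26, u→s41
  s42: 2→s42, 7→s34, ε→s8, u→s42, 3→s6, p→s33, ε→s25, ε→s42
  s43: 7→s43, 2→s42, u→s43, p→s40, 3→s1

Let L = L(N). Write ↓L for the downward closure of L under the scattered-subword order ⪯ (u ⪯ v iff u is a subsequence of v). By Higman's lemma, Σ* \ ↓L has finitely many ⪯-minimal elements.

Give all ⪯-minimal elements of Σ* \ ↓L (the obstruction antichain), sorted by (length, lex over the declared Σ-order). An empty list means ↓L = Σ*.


A = [p3, 32, 277, 2722pu].

|Q|=45, |F|=23, |δ|=163 (26 ε).
min D↑ (20 st, q0=0, F={4}): 0:u→0,p→1,7→0,3→2,2→3 1:u→1,p→1,7→1,3→4,2→5 2:u→2,p→6,7→2,3→2,2→4 3:u→3,p→5,7→7,3→8,2→3 4:u→4,p→4,7→4,3→4,2→4 5:u→5,p→5,7→9,3→4,2→5 6:u→6,p→6,7→6,3→4,2→4 7:u→7,p→9,7→4,3→10,2→11 8:u→8,p→12,7→10,3→8,2→4 9:u→9,p→9,7→4,3→4,2→13 10:u→10,p→14,7→4,3→10,2→4 11:u→11,p→13,7→4,3→10,2→15 12:u→12,p→12,7→14,3→4,2→4 13:u→13,p→13,7→4,3→4,2→16 14:u→14,p→14,7→4,3→4,2→4 15:u→15,p→17,7→4,3→18,2→15 16:u→16,p→17,7→4,3→4,2→16 17:u→4,p→17,7→4,3→4,2→17 18:u→18,p→19,7→4,3→18,2→4 19:u→4,p→19,7→4,3→4,2→4.
'p3': |S_i|=[29, 17, 3] end={s17,s2,s26} rej; 2/2 deletions ∈↓L.
'32': run [29, 11, 3] end={s17,s2,s26} rej; 2/2 del acc.
'277': run [29, 25, 15, 3] end={s17,s2,s26} rej; 3/3 single-dels accept.
'2722pu': |S_i|=[29, 25, 15, 13, 8, 5, 3] end={s17,s2,s26} ∉↓L; 6/6 del acc.
4 obstructions.


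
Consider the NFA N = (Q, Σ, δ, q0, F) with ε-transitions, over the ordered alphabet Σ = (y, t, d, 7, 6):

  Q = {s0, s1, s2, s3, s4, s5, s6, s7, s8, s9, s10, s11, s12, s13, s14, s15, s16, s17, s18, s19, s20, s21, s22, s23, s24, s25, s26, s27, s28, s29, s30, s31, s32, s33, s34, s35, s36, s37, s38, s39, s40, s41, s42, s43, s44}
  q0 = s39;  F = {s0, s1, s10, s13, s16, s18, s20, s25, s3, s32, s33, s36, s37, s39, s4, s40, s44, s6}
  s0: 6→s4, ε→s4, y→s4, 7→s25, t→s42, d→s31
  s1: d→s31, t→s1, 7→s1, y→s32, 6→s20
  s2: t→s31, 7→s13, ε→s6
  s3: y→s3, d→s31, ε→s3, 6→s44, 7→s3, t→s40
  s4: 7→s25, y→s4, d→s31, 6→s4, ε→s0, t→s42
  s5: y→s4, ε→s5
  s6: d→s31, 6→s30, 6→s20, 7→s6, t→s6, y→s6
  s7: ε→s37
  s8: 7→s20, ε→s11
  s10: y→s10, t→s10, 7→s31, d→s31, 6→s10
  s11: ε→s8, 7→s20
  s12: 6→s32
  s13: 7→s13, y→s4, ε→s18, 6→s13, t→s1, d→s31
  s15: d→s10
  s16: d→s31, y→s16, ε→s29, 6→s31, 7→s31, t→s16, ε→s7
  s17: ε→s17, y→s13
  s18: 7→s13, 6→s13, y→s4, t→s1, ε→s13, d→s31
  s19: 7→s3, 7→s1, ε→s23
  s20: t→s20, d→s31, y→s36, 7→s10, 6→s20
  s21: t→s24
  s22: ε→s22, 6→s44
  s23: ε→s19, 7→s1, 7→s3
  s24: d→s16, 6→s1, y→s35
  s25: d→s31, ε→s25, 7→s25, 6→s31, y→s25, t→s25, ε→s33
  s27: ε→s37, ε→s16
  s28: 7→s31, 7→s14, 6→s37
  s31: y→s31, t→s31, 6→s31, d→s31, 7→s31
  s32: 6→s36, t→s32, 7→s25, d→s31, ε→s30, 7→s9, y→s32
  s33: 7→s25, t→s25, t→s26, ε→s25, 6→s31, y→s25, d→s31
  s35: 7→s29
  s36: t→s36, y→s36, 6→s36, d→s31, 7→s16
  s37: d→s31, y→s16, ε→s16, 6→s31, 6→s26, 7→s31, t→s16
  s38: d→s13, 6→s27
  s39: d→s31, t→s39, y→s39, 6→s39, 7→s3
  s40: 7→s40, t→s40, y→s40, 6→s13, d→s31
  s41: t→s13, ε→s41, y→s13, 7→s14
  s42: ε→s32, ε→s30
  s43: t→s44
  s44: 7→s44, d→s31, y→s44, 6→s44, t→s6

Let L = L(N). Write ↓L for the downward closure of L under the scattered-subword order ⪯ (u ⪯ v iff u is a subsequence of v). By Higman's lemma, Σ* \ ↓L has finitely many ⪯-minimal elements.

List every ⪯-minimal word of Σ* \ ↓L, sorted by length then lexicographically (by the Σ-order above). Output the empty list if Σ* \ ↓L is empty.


A = [d, 7t6y76, 76t677].

|Q|=45, |F|=18, |δ|=152 (26 ε).
min D↑ (15 st, q0=0, F={1}): 0:y→0,t→0,d→1,7→2,6→0 1:y→1,t→1,d→1,7→1,6→1 2:y→2,t→3,d→1,7→2,6→4 3:y→3,t→3,d→1,7→3,6→5 4:y→4,t→6,d→1,7→4,6→4 5:y→7,t→8,d→1,7→5,6→5 6:y→6,t→6,d→1,7→6,6→9 7:y→7,t→10,d→1,7→11,6→7 8:y→10,t→8,d→1,7→8,6→9 9:y→12,t→9,d→1,7→13,6→9 10:y→10,t→10,d→1,7→11,6→12 11:y→11,t→11,d→1,7→11,6→1 12:y→12,t→12,d→1,7→14,6→12 13:y→13,t→13,d→1,7→1,6→13 14:y→14,t→14,d→1,7→1,6→1 [Hopcroft].
'd': N↓-sim [25, 1] end={s31} ∉↓L; 1/1 deletions ∈↓L.
'7t6y76': |S_i|=[25, 24, 22, 20, 16, 9, 2] end={s26,s31} rej; 6/6 del acc.
'76t677': N↓-sim [25, 24, 22, 17, 10, 7, 1] end={s31} — reject; 6/6 deletions ∈↓L.
3 obstructions.


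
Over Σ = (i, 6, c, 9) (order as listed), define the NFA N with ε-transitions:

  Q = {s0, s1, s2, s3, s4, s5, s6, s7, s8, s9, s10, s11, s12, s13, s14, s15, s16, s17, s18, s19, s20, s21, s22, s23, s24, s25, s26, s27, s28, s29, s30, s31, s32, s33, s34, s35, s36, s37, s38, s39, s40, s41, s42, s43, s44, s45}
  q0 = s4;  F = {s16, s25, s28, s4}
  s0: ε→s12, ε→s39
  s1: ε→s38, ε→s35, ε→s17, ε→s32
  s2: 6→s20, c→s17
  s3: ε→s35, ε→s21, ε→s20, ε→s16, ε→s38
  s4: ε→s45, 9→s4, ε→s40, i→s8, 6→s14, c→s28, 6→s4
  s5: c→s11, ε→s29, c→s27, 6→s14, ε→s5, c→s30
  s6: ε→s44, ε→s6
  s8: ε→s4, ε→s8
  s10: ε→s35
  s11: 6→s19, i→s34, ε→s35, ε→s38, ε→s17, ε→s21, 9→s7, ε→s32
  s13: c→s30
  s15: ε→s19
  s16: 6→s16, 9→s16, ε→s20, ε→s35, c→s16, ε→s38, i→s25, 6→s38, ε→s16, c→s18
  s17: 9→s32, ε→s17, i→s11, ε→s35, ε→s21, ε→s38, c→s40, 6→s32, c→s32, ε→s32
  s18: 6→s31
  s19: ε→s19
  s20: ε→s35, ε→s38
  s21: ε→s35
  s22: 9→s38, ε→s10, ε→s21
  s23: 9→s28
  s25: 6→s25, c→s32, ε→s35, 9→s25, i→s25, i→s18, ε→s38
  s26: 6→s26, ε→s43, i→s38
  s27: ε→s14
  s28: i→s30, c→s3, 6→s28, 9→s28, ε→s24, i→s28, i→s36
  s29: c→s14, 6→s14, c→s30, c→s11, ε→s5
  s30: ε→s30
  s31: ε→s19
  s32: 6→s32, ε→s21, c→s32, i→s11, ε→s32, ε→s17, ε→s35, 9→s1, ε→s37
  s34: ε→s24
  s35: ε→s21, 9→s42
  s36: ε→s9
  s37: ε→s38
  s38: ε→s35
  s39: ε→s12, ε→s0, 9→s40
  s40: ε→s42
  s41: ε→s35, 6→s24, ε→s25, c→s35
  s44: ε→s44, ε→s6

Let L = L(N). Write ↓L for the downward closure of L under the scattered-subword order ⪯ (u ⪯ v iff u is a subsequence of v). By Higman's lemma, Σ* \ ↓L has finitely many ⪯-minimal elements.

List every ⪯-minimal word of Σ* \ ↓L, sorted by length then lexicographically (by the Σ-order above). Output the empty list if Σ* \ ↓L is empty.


min(Σ*\↓L) = [ccic].

|Q|=46, |F|=4, |δ|=120 (66 ε).
min D↑ (5 st, q0=0, F={4}): 0:i→0,6→0,c→1,9→0 1:i→1,6→1,c→2,9→1 2:i→3,6→2,c→2,9→2 3:i→3,6→3,c→4,9→3 4:i→4,6→4,c→4,9→4 (ε-aug+det+¬).
'ccic': |S_i|=[28, 24, 20, 17, 14] end={s1,s11,s17,s19,s21,s24,s32,s34,s35,s37,s38,s40,…} rej; 4/4 deletions ∈↓L.
1 words, ⪯-incomp.


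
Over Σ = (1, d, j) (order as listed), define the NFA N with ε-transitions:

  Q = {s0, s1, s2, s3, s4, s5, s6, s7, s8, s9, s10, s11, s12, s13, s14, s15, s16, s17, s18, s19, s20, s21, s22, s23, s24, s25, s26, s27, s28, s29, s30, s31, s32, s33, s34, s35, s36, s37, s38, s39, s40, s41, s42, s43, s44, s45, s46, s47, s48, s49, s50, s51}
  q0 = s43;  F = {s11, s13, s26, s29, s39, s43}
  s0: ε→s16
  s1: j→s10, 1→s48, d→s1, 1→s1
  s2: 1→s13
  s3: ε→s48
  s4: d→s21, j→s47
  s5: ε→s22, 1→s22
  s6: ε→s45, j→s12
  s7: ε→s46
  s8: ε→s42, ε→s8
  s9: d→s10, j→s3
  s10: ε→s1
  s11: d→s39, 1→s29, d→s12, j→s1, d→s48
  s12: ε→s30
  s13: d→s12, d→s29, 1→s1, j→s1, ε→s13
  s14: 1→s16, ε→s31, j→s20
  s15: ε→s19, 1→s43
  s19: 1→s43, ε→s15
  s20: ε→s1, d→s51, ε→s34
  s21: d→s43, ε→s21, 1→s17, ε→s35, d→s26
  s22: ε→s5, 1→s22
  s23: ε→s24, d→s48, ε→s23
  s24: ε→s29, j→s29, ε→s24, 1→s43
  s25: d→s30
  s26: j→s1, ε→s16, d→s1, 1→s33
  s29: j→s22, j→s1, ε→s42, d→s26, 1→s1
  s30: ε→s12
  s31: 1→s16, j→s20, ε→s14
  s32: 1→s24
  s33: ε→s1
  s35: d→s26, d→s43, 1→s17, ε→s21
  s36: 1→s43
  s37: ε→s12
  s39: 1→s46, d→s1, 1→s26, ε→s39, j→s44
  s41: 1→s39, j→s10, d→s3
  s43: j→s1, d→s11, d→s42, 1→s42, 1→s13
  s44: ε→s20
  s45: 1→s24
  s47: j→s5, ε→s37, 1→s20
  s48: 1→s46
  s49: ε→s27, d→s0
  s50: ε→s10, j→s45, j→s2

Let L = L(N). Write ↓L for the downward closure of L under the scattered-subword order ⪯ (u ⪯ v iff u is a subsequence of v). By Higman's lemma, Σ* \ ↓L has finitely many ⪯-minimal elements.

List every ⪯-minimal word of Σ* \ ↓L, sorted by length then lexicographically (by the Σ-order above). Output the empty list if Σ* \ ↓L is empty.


|Q|=52, |F|=6, |δ|=100 (34 ε).
min D↑ (7 st, q0=0, F={3}): 0:1→1,d→2,j→3 1:1→3,d→4,j→3 2:1→4,d→5,j→3 3:1→3,d→3,j→3 4:1→3,d→6,j→3 5:1→6,d→3,j→3 6:1→3,d→3,j→3.
'j': N↓-sim [21, 10] end={s1,s10,s20,s22,s34,s44,s46,s48,s5,s51} rej; 1/1 deletions ∈↓L.
'11': |S_i|=[21, 14, 7] end={s1,s10,s22,s33,s46,s48,s5} rej; 2/2 single-dels accept.
'ddd': run [21, 19, 14, 5] end={s1,s10,s46,s48,s51} — reject; 3/3 del acc.
3 words, ⪯-incomp.

A = [j, 11, ddd].


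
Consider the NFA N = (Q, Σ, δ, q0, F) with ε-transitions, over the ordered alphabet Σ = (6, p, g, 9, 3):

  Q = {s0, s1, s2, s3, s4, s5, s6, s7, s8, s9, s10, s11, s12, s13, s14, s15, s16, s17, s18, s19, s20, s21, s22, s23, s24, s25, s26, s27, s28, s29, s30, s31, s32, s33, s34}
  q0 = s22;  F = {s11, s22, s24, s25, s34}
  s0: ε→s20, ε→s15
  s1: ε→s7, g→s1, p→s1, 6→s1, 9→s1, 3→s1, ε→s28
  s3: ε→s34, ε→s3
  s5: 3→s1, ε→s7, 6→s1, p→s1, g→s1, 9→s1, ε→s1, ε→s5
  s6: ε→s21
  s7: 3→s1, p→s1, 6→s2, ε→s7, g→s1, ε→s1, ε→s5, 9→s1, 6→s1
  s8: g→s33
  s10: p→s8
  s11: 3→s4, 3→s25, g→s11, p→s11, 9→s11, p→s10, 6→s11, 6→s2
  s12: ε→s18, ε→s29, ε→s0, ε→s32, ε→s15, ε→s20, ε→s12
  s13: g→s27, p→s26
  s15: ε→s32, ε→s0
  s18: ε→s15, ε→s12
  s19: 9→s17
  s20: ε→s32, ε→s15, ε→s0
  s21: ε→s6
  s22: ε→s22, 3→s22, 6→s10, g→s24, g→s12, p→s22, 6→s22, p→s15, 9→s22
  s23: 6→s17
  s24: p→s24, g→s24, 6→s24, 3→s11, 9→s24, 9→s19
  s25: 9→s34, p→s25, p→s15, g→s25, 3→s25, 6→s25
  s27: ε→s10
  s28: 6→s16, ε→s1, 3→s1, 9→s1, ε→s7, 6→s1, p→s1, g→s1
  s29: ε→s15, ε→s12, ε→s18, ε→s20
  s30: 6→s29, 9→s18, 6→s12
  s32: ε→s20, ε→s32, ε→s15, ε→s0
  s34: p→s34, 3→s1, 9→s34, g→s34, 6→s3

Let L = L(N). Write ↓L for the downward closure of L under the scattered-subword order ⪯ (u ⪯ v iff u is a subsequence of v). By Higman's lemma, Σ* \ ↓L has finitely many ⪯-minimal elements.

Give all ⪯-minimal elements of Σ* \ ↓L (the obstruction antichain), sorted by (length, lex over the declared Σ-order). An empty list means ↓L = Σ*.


min(Σ*\↓L) = [g3393].

|Q|=35, |F|=5, |δ|=104 (40 ε).
min D↑ (6 st, q0=0, F={5}): 0:6→0,p→0,g→1,9→0,3→0 1:6→1,p→1,g→1,9→1,3→2 2:6→2,p→2,g→2,9→2,3→3 3:6→3,p→3,g→3,9→4,3→3 4:6→4,p→4,g→4,9→4,3→5 5:6→5,p→5,g→5,9→5,3→5.
'g3393': |S_i|=[25, 24, 18, 14, 8, 6] end={s1,s16,s2,s28,s5,s7} rej; 5/5 del acc.
1 minimals (antichain).


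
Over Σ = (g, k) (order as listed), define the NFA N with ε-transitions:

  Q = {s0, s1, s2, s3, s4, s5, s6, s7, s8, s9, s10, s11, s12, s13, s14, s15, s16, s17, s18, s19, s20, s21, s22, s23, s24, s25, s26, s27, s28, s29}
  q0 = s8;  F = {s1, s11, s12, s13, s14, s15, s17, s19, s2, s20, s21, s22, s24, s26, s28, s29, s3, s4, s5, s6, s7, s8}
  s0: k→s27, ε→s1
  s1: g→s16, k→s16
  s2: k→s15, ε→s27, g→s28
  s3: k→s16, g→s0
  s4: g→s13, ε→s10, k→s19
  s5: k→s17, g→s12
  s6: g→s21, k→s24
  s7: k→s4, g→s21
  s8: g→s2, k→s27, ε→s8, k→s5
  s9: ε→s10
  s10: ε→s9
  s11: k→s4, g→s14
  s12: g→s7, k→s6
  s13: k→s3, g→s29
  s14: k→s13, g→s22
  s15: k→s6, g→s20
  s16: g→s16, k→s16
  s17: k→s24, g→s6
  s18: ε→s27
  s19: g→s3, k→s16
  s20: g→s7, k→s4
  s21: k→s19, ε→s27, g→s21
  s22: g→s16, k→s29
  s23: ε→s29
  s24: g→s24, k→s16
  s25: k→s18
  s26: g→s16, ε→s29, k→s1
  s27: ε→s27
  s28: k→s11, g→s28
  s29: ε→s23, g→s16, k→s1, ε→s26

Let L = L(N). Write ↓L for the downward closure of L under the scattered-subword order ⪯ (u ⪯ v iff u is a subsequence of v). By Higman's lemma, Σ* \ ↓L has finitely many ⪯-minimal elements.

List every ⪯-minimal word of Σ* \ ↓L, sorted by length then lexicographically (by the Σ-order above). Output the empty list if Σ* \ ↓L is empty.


min(Σ*\↓L) = [kkkk, ggkggg, kgggkk].

|Q|=30, |F|=22, |δ|=62 (13 ε).
min D↑ (22 st, q0=0, F={15}): 0:g→1,k→2 1:g→3,k→4 2:g→5,k→6 3:g→3,k→7 4:g→8,k→9 5:g→10,k→9 6:g→9,k→11 7:g→12,k→13 8:g→10,k→13 9:g→14,k→11 10:g→14,k→13 11:g→11,k→15 12:g→16,k→17 13:g→17,k→18 14:g→14,k→18 15:g→15,k→15 16:g→15,k→19 17:g→19,k→20 18:g→20,k→15 19:g→15,k→21 20:g→21,k→15 21:g→15,k→15 [Hopcroft].
'kkkk': |S_i|=[28, 25, 17, 7, 2] end={s16,s27} — reject; 4/4 deletions ∈↓L.
'ggkggg': |S_i|=[28, 25, 21, 16, 11, 8, 1] end={s16} — reject; 6/6 del acc.
'kgggkk': |S_i|=[28, 25, 21, 17, 12, 6, 2] end={s16,s27} — reject; 6/6 deletions ∈↓L.
3 words, ⪯-incomp.


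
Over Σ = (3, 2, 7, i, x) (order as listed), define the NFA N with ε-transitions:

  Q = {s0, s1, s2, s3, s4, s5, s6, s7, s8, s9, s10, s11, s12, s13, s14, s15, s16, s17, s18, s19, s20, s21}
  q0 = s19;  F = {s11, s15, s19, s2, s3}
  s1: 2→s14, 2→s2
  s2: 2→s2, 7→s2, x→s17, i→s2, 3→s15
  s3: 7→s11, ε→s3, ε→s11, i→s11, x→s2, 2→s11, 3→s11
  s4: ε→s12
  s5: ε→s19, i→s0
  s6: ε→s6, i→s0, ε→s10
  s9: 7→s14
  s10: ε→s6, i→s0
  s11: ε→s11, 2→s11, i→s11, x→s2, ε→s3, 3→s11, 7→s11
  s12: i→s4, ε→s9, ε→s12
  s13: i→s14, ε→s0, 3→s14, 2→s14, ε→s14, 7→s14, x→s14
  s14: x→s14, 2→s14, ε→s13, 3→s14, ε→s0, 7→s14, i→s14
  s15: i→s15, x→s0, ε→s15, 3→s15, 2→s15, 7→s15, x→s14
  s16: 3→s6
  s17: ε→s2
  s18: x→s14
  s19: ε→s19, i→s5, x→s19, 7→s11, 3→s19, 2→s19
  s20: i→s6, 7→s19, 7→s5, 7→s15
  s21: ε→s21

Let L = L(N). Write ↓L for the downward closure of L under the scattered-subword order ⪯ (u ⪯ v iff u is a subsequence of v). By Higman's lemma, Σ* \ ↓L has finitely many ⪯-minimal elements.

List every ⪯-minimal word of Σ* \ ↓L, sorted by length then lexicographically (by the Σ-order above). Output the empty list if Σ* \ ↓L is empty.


Antichain: [7x3x].

|Q|=22, |F|=5, |δ|=68 (19 ε).
min D↑ (5 st, q0=0, F={4}): 0:3→0,2→0,7→1,i→0,x→0 1:3→1,2→1,7→1,i→1,x→2 2:3→3,2→2,7→2,i→2,x→2 3:3→3,2→3,7→3,i→3,x→4 4:3→4,2→4,7→4,i→4,x→4 [Hopcroft].
'7x3x': N↓-sim [10, 8, 6, 4, 3] end={s0,s13,s14} — reject; 4/4 single-dels accept.
1 words, ⪯-incomp.


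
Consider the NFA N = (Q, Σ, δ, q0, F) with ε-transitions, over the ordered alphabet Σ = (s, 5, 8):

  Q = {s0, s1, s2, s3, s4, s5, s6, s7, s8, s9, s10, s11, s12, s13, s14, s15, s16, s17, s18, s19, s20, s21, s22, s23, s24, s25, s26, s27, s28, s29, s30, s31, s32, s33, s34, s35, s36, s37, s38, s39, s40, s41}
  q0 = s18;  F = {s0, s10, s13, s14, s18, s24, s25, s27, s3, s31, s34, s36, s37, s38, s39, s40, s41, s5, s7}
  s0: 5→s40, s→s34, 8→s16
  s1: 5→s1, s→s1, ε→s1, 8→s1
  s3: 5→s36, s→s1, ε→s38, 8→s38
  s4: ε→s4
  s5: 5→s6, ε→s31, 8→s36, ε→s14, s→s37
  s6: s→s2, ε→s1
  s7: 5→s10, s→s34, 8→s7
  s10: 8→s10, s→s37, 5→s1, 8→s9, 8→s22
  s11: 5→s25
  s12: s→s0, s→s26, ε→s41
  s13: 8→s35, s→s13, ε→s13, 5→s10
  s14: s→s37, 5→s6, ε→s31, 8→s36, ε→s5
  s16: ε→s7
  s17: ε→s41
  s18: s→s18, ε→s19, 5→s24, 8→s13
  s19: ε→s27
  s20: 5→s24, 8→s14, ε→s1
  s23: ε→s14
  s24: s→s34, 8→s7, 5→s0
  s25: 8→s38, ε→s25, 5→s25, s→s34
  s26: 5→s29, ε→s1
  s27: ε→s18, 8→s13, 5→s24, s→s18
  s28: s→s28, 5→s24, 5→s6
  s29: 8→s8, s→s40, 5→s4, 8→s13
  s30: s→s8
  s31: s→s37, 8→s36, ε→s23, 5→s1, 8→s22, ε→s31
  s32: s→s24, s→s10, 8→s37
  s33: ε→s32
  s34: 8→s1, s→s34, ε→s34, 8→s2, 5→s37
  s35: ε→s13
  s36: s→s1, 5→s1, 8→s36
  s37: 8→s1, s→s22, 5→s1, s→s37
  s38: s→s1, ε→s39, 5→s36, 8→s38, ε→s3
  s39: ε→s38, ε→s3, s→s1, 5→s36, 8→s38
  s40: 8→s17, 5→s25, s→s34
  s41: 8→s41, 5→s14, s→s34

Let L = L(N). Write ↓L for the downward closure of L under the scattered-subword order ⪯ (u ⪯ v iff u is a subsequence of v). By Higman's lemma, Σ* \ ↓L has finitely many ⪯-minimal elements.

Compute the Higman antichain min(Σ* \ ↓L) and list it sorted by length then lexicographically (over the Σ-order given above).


|Q|=42, |F|=19, |δ|=111 (28 ε).
min D↑ (15 st, q0=0, F={8}): 0:s→0,5→1,8→2 1:s→3,5→4,8→5 2:s→2,5→6,8→2 3:s→3,5→7,8→8 4:s→3,5→9,8→5 5:s→3,5→6,8→5 6:s→7,5→8,8→6 7:s→7,5→8,8→8 8:s→8,5→8,8→8 9:s→3,5→10,8→11 10:s→3,5→10,8→12 11:s→3,5→13,8→11 12:s→8,5→14,8→12 13:s→7,5→8,8→14 14:s→8,5→8,8→14 [Hopcroft].
'5s8': run [29, 24, 5, 2] end={s1,s2} rej; 3/3 del acc.
'855': run [29, 22, 12, 3] end={s1,s2,s6} ∉↓L; 3/3 single-dels accept.
'5s55': |S_i|=[29, 24, 5, 3, 1] end={s1} rej; 4/4 single-dels accept.
'55558s': |S_i|=[29, 24, 23, 20, 15, 7, 1] end={s1} rej; 6/6 single-dels accept.
4 obstructions.

Antichain: [5s8, 855, 5s55, 55558s].
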